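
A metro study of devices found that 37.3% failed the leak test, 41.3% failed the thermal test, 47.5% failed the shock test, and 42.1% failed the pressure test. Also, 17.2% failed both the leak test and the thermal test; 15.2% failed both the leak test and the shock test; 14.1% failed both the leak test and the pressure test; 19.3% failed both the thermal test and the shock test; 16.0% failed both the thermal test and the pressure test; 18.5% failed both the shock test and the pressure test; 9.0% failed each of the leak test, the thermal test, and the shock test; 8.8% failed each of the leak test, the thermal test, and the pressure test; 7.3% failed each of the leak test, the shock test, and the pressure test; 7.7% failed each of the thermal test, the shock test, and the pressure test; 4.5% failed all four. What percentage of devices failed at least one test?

96.2%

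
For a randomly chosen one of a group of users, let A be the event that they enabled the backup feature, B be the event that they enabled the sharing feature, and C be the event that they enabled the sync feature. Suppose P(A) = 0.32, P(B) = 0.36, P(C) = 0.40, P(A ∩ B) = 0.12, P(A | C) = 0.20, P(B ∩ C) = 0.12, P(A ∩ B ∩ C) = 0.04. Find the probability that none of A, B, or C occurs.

P(A ∩ C) = P(C)·P(A|C) = 0.40 × 0.20 = 0.08
Using inclusion–exclusion:
P(A ∪ B ∪ C) = 0.32 + 0.36 + 0.40 − 0.12 − 0.08 − 0.12 + 0.04 = 0.80
P(none) = 1 − 0.80 = 0.20

0.20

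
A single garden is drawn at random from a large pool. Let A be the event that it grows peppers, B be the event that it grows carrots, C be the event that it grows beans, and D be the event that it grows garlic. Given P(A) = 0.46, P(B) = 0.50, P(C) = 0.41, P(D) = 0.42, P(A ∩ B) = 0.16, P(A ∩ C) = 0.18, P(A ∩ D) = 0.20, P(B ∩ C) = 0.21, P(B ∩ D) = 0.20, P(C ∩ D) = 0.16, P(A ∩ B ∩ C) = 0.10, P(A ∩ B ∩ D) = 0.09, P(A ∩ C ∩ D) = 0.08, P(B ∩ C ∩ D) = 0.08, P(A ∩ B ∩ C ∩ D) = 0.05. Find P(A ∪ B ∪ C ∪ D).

0.98

Using inclusion–exclusion:
P(A ∪ B ∪ C ∪ D) = 0.46 + 0.50 + 0.41 + 0.42 − 0.16 − 0.18 − 0.20 − 0.21 − 0.20 − 0.16 + 0.10 + 0.09 + 0.08 + 0.08 − 0.05 = 0.98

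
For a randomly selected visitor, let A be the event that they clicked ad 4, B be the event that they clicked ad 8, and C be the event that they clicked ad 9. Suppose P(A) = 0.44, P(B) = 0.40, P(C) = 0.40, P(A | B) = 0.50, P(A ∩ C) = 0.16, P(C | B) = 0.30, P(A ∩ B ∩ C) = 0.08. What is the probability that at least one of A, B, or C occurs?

0.84

P(A ∩ B) = P(B)·P(A|B) = 0.40 × 0.50 = 0.20
P(B ∩ C) = P(B)·P(C|B) = 0.40 × 0.30 = 0.12
P(A ∪ B ∪ C) = 0.44 + 0.40 + 0.40 − 0.20 − 0.16 − 0.12 + 0.08 = 0.84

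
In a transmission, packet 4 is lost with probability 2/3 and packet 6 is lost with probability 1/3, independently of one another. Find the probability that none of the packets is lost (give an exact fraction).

2/9

P(none) = (1 − 2/3) × (1 − 1/3) = 1/3 × 2/3 = 2/9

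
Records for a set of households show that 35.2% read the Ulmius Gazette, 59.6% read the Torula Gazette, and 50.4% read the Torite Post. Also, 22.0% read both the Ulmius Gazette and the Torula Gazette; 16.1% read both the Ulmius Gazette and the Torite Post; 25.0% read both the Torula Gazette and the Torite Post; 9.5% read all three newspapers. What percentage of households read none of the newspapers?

8.4%

By inclusion–exclusion:
P(≥1) = 35.2 + 59.6 + 50.4 − 22.0 − 16.1 − 25.0 + 9.5 = 91.6%
P(none) = 100% − 91.6% = 8.4%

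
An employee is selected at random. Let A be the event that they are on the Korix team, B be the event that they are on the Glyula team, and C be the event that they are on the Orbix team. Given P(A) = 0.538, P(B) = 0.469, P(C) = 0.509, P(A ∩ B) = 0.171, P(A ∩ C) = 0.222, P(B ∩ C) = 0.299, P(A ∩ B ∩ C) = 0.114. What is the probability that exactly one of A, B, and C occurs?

0.474

P(exactly one) = 0.538 + 0.469 + 0.509 − 2·0.171 − 2·0.222 − 2·0.299 + 3·0.114 = 0.474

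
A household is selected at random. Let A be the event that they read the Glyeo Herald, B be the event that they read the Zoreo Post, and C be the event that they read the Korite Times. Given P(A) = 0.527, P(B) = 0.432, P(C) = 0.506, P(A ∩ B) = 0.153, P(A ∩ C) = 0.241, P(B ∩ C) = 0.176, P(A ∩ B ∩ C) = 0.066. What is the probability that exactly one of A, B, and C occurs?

By inclusion–exclusion (exactly-one form):
P(exactly one) = 0.527 + 0.432 + 0.506 − 2·0.153 − 2·0.241 − 2·0.176 + 3·0.066 = 0.523

0.523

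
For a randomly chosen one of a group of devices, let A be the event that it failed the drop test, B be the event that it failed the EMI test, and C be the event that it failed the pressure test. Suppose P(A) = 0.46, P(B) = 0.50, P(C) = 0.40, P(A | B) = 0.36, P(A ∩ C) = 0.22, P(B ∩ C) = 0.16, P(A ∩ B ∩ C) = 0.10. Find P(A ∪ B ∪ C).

0.90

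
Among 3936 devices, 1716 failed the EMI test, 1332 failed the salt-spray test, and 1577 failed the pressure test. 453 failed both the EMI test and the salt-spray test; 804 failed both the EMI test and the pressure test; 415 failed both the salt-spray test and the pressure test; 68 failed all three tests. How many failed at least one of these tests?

Using inclusion–exclusion:
N(≥1) = 1716 + 1332 + 1577 − 453 − 804 − 415 + 68 = 3021

3021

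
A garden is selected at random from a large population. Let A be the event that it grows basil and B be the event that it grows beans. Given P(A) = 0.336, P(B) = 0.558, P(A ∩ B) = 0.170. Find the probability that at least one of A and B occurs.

By inclusion–exclusion:
P(A ∪ B) = 0.336 + 0.558 − 0.170 = 0.724

0.724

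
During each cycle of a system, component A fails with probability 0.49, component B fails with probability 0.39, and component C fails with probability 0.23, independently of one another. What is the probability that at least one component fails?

0.760453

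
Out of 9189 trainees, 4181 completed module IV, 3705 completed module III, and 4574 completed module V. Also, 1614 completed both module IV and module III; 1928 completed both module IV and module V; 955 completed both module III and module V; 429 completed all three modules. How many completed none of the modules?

Apply inclusion-exclusion:
N(≥1) = 4181 + 3705 + 4574 − 1614 − 1928 − 955 + 429 = 8392
None: 9189 − 8392 = 797

797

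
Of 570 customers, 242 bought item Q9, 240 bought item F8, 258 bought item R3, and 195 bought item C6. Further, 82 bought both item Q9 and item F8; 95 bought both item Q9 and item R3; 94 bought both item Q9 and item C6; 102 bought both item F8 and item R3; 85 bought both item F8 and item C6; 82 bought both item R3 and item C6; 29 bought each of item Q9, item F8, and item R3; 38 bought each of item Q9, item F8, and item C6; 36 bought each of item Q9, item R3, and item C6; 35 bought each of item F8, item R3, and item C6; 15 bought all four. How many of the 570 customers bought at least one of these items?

518

N(≥1) = 242 + 240 + 258 + 195 − 82 − 95 − 94 − 102 − 85 − 82 + 29 + 38 + 36 + 35 − 15 = 518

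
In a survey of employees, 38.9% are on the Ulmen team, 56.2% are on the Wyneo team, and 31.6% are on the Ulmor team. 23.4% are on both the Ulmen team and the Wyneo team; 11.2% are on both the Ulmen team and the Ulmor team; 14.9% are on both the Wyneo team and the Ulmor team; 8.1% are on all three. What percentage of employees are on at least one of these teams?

P(union) = 38.9 + 56.2 + 31.6 − 23.4 − 11.2 − 14.9 + 8.1 = 85.3%

85.3%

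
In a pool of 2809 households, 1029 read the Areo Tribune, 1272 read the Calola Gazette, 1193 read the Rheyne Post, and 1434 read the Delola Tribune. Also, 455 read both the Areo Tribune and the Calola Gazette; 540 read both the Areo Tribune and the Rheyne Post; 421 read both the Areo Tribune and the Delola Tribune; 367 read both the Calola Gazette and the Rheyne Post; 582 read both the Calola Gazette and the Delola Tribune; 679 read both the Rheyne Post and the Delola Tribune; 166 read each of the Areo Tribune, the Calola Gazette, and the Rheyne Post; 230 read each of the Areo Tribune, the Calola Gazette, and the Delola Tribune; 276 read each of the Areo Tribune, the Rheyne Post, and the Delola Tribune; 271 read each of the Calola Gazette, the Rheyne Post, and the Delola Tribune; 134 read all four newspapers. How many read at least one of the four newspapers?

2693

By inclusion–exclusion:
|at least one| = 1029 + 1272 + 1193 + 1434 − 455 − 540 − 421 − 367 − 582 − 679 + 166 + 230 + 276 + 271 − 134 = 2693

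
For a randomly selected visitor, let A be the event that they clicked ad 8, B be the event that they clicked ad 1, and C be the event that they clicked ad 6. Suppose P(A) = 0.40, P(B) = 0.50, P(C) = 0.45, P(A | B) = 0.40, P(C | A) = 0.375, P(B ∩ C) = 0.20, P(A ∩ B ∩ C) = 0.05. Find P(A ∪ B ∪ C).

0.85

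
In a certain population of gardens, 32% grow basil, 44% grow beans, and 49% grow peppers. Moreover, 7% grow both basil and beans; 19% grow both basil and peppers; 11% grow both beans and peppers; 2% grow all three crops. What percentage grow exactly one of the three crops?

57%

P(exactly one) = 32 + 44 + 49 − 2·7 − 2·19 − 2·11 + 3·2 = 57%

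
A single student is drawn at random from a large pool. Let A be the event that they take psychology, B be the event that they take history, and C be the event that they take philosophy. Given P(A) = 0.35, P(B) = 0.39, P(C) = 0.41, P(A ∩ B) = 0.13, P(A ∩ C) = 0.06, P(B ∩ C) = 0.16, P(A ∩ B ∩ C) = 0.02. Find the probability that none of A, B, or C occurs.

0.18

Inclusion–exclusion gives
P(A ∪ B ∪ C) = 0.35 + 0.39 + 0.41 − 0.13 − 0.06 − 0.16 + 0.02 = 0.82
P(none) = 1 − 0.82 = 0.18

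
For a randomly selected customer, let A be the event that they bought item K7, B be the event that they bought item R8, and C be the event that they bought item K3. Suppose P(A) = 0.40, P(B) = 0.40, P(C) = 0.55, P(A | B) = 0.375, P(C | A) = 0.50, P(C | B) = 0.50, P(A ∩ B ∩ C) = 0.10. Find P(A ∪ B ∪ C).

P(A ∩ B) = P(B)·P(A|B) = 0.40 × 0.375 = 0.15
P(A ∩ C) = P(A)·P(C|A) = 0.40 × 0.50 = 0.20
P(B ∩ C) = P(B)·P(C|B) = 0.40 × 0.50 = 0.20
P(A ∪ B ∪ C) = 0.40 + 0.40 + 0.55 − 0.15 − 0.20 − 0.20 + 0.10 = 0.90

0.90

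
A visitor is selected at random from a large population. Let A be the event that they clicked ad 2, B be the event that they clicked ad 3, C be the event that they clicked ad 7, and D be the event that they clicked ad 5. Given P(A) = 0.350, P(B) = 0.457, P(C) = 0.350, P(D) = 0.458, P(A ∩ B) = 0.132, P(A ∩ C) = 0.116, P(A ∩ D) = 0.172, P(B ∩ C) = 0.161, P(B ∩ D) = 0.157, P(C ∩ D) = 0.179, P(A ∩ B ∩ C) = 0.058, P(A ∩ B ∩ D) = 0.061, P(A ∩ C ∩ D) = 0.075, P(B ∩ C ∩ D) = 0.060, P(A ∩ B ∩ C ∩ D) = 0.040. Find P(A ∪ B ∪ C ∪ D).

0.912

By inclusion–exclusion:
P(A ∪ B ∪ C ∪ D) = 0.350 + 0.457 + 0.350 + 0.458 − 0.132 − 0.116 − 0.172 − 0.161 − 0.157 − 0.179 + 0.058 + 0.061 + 0.075 + 0.060 − 0.040 = 0.912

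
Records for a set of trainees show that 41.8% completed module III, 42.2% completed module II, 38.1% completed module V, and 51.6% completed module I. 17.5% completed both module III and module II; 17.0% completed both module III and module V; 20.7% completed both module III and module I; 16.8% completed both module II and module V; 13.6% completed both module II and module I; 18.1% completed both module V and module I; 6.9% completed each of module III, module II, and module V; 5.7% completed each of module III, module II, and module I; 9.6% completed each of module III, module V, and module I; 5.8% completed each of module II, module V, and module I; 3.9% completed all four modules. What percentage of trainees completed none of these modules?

Using inclusion–exclusion:
P(union) = 41.8 + 42.2 + 38.1 + 51.6 − 17.5 − 17.0 − 20.7 − 16.8 − 13.6 − 18.1 + 6.9 + 5.7 + 9.6 + 5.8 − 3.9 = 94.1%
P(none) = 100% − 94.1% = 5.9%

5.9%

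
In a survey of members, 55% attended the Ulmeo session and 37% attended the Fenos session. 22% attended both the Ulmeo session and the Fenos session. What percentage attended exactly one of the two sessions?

48%

P(exactly one) = 55 + 37 − 2·22 = 48%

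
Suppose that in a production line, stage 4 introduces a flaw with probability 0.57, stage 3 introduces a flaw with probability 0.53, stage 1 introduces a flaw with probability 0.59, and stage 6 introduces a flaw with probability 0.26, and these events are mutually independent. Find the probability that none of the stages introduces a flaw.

Independence gives P(none) = ∏(1 − pᵢ).
P(none) = (1 − 0.57) × (1 − 0.53) × (1 − 0.59) × (1 − 0.26) = 0.43 × 0.47 × 0.41 × 0.74 = 0.06131714

0.06131714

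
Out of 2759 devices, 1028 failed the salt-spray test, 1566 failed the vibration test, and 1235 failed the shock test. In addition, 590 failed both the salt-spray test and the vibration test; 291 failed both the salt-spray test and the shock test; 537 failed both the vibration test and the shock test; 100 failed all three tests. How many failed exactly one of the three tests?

1293

|exactly one| = 1028 + 1566 + 1235 − 2·590 − 2·291 − 2·537 + 3·100 = 1293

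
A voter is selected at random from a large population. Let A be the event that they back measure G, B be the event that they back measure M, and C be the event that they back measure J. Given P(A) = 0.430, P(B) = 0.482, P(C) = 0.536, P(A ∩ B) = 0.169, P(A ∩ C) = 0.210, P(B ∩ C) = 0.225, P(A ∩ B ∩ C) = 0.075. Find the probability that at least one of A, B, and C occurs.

0.919

P(A ∪ B ∪ C) = 0.430 + 0.482 + 0.536 − 0.169 − 0.210 − 0.225 + 0.075 = 0.919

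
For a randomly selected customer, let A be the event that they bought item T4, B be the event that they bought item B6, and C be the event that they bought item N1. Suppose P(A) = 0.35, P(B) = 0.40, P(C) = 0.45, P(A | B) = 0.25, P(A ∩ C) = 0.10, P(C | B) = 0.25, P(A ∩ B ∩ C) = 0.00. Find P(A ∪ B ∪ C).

0.90

P(A ∩ B) = P(B)·P(A|B) = 0.40 × 0.25 = 0.10
P(B ∩ C) = P(B)·P(C|B) = 0.40 × 0.25 = 0.10
Apply inclusion-exclusion:
P(A ∪ B ∪ C) = 0.35 + 0.40 + 0.45 − 0.10 − 0.10 − 0.10 + 0.00 = 0.90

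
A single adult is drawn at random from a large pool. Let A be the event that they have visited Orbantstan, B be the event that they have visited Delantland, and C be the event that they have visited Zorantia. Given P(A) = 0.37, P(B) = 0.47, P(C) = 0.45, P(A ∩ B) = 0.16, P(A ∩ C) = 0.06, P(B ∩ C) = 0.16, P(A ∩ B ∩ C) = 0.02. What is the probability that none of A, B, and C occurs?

0.07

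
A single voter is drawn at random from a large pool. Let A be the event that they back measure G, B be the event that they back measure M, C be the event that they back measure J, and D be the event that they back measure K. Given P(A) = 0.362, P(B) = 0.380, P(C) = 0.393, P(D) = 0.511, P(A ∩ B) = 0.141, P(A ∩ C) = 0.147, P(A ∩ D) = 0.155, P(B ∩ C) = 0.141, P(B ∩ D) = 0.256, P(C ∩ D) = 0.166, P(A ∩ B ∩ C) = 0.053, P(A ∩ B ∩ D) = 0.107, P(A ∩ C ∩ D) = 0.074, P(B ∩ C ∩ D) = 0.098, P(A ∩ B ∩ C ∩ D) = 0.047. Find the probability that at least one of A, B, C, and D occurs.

0.925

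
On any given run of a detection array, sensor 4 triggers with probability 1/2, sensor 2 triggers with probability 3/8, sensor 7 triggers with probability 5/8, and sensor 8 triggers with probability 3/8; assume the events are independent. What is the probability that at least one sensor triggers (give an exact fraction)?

949/1024

P(none) = (1 − 1/2) × (1 − 3/8) × (1 − 5/8) × (1 − 3/8) = 1/2 × 5/8 × 3/8 × 5/8 = 75/1024
P(at least one) = 1 − 75/1024 = 949/1024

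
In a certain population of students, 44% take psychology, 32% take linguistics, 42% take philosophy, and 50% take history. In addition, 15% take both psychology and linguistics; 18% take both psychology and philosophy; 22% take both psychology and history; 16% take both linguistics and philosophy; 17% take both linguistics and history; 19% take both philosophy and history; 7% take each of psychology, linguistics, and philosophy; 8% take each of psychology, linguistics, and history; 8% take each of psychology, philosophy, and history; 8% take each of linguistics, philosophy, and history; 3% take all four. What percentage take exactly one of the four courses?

Using the inclusion–exclusion count for exactly one event:
P(exactly one) = 44 + 32 + 42 + 50 − 2·15 − 2·18 − 2·22 − 2·16 − 2·17 − 2·19 + 3·7 + 3·8 + 3·8 + 3·8 − 4·3 = 35%

35%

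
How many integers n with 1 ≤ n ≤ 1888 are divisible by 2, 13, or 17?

1069

floor(1888/2) + floor(1888/13) + floor(1888/17) − floor(1888/26) − floor(1888/34) − floor(1888/221) + floor(1888/442) = 944 + 145 + 111 − 72 − 55 − 8 + 4 = 1069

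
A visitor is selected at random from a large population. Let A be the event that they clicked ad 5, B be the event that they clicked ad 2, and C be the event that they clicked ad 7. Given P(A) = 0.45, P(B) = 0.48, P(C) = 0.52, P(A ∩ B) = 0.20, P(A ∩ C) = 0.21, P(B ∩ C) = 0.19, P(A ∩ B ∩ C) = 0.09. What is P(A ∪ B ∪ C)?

Using inclusion–exclusion:
P(A ∪ B ∪ C) = 0.45 + 0.48 + 0.52 − 0.20 − 0.21 − 0.19 + 0.09 = 0.94

0.94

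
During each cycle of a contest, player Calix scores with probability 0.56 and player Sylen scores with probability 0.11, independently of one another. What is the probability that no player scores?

0.3916

P(none) = (1 − 0.56) × (1 − 0.11) = 0.44 × 0.89 = 0.3916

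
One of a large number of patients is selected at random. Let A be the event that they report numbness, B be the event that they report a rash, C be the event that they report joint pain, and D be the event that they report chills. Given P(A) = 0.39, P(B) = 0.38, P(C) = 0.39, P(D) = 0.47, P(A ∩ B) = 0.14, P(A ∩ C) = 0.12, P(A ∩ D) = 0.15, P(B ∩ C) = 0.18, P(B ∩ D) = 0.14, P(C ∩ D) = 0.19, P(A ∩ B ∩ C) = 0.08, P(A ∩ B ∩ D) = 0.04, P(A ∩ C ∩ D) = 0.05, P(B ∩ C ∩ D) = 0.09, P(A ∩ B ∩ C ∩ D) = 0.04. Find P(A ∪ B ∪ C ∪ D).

By inclusion–exclusion:
P(A ∪ B ∪ C ∪ D) = 0.39 + 0.38 + 0.39 + 0.47 − 0.14 − 0.12 − 0.15 − 0.18 − 0.14 − 0.19 + 0.08 + 0.04 + 0.05 + 0.09 − 0.04 = 0.93

0.93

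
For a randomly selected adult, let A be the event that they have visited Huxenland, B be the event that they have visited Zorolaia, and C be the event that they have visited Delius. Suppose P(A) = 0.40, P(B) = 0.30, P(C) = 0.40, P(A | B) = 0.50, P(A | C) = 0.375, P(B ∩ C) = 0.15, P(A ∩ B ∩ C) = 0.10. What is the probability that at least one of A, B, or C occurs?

0.75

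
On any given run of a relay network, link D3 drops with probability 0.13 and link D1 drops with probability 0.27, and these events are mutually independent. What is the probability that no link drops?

Independence gives P(none) = ∏(1 − pᵢ).
P(none) = (1 − 0.13) × (1 − 0.27) = 0.87 × 0.73 = 0.6351

0.6351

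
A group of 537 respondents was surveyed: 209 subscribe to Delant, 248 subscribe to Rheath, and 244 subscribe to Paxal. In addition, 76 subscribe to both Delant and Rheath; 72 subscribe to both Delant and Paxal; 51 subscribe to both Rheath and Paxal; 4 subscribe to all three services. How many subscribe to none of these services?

31

By inclusion–exclusion:
|union| = 209 + 248 + 244 − 76 − 72 − 51 + 4 = 506
None: 537 − 506 = 31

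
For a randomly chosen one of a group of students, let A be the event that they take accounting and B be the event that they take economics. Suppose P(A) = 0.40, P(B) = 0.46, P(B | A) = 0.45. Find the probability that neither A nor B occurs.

P(A ∩ B) = P(A)·P(B|A) = 0.40 × 0.45 = 0.18
Apply inclusion-exclusion:
P(A ∪ B) = 0.40 + 0.46 − 0.18 = 0.68
P(none) = 1 − 0.68 = 0.32

0.32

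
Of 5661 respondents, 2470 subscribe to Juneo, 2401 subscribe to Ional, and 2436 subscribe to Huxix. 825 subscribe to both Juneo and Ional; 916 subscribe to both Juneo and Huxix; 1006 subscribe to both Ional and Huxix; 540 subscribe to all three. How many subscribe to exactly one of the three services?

Using the inclusion–exclusion count for exactly one event:
N(exactly one) = 2470 + 2401 + 2436 − 2·825 − 2·916 − 2·1006 + 3·540 = 3433

3433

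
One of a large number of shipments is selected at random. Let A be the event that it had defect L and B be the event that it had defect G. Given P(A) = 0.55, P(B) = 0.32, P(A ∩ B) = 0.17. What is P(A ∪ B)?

0.70

P(A ∪ B) = 0.55 + 0.32 − 0.17 = 0.70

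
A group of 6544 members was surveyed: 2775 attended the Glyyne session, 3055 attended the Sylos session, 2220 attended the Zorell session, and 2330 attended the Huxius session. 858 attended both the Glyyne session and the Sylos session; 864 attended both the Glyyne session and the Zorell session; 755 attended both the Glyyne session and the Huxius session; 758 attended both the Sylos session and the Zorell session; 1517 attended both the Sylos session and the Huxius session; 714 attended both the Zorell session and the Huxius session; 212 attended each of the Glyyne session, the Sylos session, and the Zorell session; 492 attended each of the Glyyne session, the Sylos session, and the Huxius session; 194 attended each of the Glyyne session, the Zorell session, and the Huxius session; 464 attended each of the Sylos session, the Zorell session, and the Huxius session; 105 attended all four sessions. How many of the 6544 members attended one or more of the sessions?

Inclusion–exclusion gives
|union| = 2775 + 3055 + 2220 + 2330 − 858 − 864 − 755 − 758 − 1517 − 714 + 212 + 492 + 194 + 464 − 105 = 6171

6171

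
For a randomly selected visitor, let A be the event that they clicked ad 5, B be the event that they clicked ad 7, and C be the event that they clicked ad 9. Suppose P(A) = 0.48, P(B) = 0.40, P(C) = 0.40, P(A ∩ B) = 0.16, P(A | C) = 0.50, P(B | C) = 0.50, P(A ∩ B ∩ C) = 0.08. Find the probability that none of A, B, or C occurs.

P(A ∩ C) = P(C)·P(A|C) = 0.40 × 0.50 = 0.20
P(B ∩ C) = P(C)·P(B|C) = 0.40 × 0.50 = 0.20
Using inclusion–exclusion:
P(A ∪ B ∪ C) = 0.48 + 0.40 + 0.40 − 0.16 − 0.20 − 0.20 + 0.08 = 0.80
P(none) = 1 − 0.80 = 0.20

0.20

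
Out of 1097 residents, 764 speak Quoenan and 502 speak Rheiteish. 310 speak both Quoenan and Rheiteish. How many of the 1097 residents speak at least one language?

956

N(≥1) = 764 + 502 − 310 = 956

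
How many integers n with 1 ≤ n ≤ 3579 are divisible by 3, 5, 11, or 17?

1944

1193 + 715 + 325 + 210 − 238 − 108 − 70 − 65 − 42 − 19 + 21 + 14 + 6 + 3 − 1 = 1944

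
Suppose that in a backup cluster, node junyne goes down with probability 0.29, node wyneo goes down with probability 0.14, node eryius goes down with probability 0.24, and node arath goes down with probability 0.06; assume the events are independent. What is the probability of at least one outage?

Since the events are independent, P(none) is the product of the individual non-occurrence probabilities.
P(none) = (1 − 0.29) × (1 − 0.14) × (1 − 0.24) × (1 − 0.06) = 0.71 × 0.86 × 0.76 × 0.94 = 0.43621264
P(at least one) = 1 − 0.43621264 = 0.56378736

0.56378736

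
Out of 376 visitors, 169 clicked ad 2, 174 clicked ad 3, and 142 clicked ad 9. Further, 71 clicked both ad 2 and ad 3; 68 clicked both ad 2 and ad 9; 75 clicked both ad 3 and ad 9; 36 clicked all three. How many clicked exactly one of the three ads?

165

|exactly one| = 169 + 174 + 142 − 2·71 − 2·68 − 2·75 + 3·36 = 165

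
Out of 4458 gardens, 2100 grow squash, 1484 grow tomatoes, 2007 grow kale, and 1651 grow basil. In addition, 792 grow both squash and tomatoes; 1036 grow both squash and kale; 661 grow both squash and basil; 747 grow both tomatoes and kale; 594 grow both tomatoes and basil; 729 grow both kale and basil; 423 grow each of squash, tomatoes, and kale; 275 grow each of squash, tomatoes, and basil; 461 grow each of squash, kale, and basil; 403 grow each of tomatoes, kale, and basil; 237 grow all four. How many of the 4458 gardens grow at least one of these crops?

Using inclusion–exclusion:
|at least one| = 2100 + 1484 + 2007 + 1651 − 792 − 1036 − 661 − 747 − 594 − 729 + 423 + 275 + 461 + 403 − 237 = 4008

4008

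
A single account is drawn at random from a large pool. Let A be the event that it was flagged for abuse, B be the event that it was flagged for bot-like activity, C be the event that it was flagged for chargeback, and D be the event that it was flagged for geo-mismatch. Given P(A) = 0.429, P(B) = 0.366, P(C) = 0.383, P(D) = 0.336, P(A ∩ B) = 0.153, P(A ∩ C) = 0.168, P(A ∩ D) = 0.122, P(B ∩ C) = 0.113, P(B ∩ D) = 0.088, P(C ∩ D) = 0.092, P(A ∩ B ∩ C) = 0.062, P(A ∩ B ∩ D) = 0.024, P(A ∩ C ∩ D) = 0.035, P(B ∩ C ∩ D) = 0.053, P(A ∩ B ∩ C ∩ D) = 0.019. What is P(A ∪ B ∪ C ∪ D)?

Using inclusion–exclusion:
P(A ∪ B ∪ C ∪ D) = 0.429 + 0.366 + 0.383 + 0.336 − 0.153 − 0.168 − 0.122 − 0.113 − 0.088 − 0.092 + 0.062 + 0.024 + 0.035 + 0.053 − 0.019 = 0.933

0.933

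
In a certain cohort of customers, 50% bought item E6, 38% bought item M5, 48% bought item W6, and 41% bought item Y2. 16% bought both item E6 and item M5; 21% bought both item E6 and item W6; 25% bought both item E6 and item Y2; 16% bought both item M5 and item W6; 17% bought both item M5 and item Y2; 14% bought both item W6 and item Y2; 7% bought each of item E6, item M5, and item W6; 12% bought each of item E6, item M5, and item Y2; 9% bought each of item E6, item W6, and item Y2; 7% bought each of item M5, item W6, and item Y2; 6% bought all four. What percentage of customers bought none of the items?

Apply inclusion-exclusion:
P(union) = 50 + 38 + 48 + 41 − 16 − 21 − 25 − 16 − 17 − 14 + 7 + 12 + 9 + 7 − 6 = 97%
P(none) = 100% − 97% = 3%

3%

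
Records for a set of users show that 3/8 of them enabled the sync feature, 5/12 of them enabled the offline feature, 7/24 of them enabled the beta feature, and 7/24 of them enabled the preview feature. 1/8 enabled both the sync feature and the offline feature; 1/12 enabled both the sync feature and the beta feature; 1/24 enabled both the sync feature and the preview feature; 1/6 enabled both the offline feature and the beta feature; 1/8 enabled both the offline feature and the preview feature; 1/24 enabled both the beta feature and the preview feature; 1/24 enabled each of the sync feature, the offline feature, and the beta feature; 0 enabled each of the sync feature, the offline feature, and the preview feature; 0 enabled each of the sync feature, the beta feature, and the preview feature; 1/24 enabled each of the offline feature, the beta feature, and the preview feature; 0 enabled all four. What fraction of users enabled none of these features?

1/8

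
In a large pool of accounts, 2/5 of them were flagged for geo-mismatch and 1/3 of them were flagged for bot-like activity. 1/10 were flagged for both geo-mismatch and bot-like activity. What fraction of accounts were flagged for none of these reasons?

11/30

P(at least one) = 2/5 + 1/3 − 1/10 = 19/30
P(none) = 1 − 19/30 = 11/30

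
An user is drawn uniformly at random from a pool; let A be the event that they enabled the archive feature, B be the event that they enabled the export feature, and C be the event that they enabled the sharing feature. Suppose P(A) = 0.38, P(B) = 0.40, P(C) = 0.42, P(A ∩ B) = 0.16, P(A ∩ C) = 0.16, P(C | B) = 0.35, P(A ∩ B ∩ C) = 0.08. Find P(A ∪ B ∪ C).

P(B ∩ C) = P(B)·P(C|B) = 0.40 × 0.35 = 0.14
Inclusion–exclusion gives
P(A ∪ B ∪ C) = 0.38 + 0.40 + 0.42 − 0.16 − 0.16 − 0.14 + 0.08 = 0.82

0.82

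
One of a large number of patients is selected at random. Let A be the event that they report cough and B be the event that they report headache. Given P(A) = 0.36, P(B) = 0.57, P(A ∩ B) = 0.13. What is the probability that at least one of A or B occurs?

0.80

P(A ∪ B) = 0.36 + 0.57 − 0.13 = 0.80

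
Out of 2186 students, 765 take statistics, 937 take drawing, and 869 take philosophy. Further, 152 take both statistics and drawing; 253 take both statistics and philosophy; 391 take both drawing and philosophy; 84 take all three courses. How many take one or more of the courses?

1859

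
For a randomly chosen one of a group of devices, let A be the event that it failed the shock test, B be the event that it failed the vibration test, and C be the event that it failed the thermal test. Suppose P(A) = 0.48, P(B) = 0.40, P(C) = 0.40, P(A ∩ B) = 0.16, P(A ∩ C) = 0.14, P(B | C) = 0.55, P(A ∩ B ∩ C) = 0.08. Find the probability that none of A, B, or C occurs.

0.16

P(B ∩ C) = P(C)·P(B|C) = 0.40 × 0.55 = 0.22
By inclusion–exclusion:
P(A ∪ B ∪ C) = 0.48 + 0.40 + 0.40 − 0.16 − 0.14 − 0.22 + 0.08 = 0.84
P(none) = 1 − 0.84 = 0.16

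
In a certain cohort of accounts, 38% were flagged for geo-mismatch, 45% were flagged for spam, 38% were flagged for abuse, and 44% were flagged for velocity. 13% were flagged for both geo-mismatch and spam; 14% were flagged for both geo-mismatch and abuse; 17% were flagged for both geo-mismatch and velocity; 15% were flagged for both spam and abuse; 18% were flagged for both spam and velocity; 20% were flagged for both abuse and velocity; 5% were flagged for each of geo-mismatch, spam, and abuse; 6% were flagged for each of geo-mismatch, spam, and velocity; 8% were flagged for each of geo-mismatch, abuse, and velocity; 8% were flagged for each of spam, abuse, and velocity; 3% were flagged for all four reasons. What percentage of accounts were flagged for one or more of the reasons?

P(union) = 38 + 45 + 38 + 44 − 13 − 14 − 17 − 15 − 18 − 20 + 5 + 6 + 8 + 8 − 3 = 92%

92%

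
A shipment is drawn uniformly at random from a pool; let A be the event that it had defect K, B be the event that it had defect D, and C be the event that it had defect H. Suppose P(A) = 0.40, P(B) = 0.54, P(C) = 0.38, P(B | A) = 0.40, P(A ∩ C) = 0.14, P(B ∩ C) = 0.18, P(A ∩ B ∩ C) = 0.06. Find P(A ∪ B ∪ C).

0.90

P(A ∩ B) = P(A)·P(B|A) = 0.40 × 0.40 = 0.16
By inclusion-exclusion,
P(A ∪ B ∪ C) = 0.40 + 0.54 + 0.38 − 0.16 − 0.14 − 0.18 + 0.06 = 0.90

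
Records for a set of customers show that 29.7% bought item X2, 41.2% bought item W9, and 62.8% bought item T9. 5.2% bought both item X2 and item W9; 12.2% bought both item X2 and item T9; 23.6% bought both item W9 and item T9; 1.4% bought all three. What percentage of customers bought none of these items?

5.9%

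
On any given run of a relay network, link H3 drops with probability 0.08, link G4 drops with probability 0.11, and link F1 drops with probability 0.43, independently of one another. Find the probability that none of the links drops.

P(none) = (1 − 0.08) × (1 − 0.11) × (1 − 0.43) = 0.92 × 0.89 × 0.57 = 0.466716

0.466716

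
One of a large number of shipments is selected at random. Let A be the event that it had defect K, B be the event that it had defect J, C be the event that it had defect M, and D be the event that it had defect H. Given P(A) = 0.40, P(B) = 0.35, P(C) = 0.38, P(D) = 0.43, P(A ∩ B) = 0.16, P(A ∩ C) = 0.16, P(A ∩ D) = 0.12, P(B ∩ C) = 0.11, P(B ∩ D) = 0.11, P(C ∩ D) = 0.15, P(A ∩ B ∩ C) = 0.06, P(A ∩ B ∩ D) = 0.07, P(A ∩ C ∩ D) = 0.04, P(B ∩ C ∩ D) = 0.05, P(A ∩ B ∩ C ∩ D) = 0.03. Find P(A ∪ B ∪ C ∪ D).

Inclusion–exclusion gives
P(A ∪ B ∪ C ∪ D) = 0.40 + 0.35 + 0.38 + 0.43 − 0.16 − 0.16 − 0.12 − 0.11 − 0.11 − 0.15 + 0.06 + 0.07 + 0.04 + 0.05 − 0.03 = 0.94

0.94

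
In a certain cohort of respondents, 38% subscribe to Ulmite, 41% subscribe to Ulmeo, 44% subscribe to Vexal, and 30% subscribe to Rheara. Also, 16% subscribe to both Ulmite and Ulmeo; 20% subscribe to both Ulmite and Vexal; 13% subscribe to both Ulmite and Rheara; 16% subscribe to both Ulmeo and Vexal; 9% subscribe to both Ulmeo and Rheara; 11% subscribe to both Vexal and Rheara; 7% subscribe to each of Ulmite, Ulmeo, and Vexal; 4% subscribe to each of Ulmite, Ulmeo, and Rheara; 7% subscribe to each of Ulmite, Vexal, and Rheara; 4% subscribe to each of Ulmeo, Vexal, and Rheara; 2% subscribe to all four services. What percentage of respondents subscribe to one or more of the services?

88%

Using inclusion–exclusion:
P(at least one) = 38 + 41 + 44 + 30 − 16 − 20 − 13 − 16 − 9 − 11 + 7 + 4 + 7 + 4 − 2 = 88%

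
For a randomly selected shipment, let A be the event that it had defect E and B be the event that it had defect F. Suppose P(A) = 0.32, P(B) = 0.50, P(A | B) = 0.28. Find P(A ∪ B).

P(A ∩ B) = P(B)·P(A|B) = 0.50 × 0.28 = 0.14
Using inclusion–exclusion:
P(A ∪ B) = 0.32 + 0.50 − 0.14 = 0.68

0.68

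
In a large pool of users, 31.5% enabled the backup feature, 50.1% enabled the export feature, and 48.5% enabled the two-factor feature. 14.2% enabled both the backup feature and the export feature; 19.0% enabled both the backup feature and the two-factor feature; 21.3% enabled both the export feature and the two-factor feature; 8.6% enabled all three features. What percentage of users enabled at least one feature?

By inclusion-exclusion,
P(union) = 31.5 + 50.1 + 48.5 − 14.2 − 19.0 − 21.3 + 8.6 = 84.2%

84.2%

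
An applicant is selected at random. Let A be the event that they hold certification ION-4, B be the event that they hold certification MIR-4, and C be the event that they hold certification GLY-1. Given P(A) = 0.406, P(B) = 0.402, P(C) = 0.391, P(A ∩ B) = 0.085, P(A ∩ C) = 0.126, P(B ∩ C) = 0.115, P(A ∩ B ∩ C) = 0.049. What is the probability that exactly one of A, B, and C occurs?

0.694

Using the inclusion–exclusion count for exactly one event:
P(exactly one) = 0.406 + 0.402 + 0.391 − 2·0.085 − 2·0.126 − 2·0.115 + 3·0.049 = 0.694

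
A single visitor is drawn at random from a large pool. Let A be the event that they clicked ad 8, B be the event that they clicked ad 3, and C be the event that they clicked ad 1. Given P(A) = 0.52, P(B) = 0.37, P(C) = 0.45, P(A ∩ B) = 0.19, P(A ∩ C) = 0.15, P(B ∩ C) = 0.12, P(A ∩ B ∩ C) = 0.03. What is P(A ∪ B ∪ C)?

P(A ∪ B ∪ C) = 0.52 + 0.37 + 0.45 − 0.19 − 0.15 − 0.12 + 0.03 = 0.91

0.91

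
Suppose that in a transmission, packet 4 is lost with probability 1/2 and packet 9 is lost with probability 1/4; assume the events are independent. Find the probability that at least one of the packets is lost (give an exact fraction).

5/8

Independence gives P(none) = ∏(1 − pᵢ).
P(none) = (1 − 1/2) × (1 − 1/4) = 1/2 × 3/4 = 3/8
P(at least one) = 1 − 3/8 = 5/8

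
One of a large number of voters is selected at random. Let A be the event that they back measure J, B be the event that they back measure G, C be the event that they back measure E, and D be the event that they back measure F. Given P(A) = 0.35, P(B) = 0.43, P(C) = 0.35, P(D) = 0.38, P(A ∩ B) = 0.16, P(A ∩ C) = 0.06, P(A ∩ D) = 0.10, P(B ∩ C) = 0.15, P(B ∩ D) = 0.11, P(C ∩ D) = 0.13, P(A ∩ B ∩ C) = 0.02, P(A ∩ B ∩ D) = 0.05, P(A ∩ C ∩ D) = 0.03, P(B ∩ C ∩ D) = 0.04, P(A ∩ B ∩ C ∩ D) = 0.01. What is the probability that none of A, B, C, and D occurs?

0.07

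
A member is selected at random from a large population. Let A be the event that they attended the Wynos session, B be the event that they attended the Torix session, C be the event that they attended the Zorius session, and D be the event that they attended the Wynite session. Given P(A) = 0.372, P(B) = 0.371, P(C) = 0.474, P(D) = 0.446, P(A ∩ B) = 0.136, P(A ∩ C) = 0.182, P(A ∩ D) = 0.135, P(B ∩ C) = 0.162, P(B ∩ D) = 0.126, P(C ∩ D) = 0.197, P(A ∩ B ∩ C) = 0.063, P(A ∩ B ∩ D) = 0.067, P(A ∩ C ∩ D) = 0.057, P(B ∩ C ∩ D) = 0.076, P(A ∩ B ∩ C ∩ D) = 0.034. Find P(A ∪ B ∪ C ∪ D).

0.954

By inclusion–exclusion:
P(A ∪ B ∪ C ∪ D) = 0.372 + 0.371 + 0.474 + 0.446 − 0.136 − 0.182 − 0.135 − 0.162 − 0.126 − 0.197 + 0.063 + 0.067 + 0.057 + 0.076 − 0.034 = 0.954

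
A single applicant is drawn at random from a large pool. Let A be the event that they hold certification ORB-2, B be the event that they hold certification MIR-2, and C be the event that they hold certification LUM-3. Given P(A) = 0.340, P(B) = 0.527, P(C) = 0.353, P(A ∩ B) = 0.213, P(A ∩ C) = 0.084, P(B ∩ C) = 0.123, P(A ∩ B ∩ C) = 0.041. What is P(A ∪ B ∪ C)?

0.841

By inclusion-exclusion,
P(A ∪ B ∪ C) = 0.340 + 0.527 + 0.353 − 0.213 − 0.084 − 0.123 + 0.041 = 0.841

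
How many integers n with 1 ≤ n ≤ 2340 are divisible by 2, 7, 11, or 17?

Inclusion–exclusion gives
1170 + 334 + 212 + 137 − 167 − 106 − 68 − 30 − 19 − 12 + 15 + 9 + 6 + 1 − 0 = 1482

1482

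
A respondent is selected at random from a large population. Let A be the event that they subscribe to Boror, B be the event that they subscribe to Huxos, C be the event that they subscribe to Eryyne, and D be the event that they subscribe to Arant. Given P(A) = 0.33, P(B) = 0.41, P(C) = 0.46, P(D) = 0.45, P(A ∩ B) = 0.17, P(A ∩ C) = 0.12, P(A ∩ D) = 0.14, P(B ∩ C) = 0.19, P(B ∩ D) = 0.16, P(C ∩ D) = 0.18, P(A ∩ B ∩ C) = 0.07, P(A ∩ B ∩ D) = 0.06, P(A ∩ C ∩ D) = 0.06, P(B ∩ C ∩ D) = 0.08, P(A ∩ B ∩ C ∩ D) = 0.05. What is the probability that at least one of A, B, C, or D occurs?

0.91

By inclusion–exclusion:
P(A ∪ B ∪ C ∪ D) = 0.33 + 0.41 + 0.46 + 0.45 − 0.17 − 0.12 − 0.14 − 0.19 − 0.16 − 0.18 + 0.07 + 0.06 + 0.06 + 0.08 − 0.05 = 0.91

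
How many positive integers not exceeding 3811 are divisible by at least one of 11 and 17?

550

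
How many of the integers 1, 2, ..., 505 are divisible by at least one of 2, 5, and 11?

321

⌊505/2⌋ + ⌊505/5⌋ + ⌊505/11⌋ − ⌊505/10⌋ − ⌊505/22⌋ − ⌊505/55⌋ + ⌊505/110⌋ = 252 + 101 + 45 − 50 − 22 − 9 + 4 = 321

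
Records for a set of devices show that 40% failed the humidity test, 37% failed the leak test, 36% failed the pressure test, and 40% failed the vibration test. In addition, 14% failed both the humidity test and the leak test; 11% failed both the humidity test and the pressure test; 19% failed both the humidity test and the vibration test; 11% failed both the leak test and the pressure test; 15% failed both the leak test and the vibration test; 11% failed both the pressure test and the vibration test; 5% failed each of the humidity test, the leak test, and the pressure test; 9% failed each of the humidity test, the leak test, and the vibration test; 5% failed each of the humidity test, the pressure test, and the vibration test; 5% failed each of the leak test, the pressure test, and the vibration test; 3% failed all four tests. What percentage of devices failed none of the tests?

P(at least one) = 40 + 37 + 36 + 40 − 14 − 11 − 19 − 11 − 15 − 11 + 5 + 9 + 5 + 5 − 3 = 93%
P(none) = 100% − 93% = 7%

7%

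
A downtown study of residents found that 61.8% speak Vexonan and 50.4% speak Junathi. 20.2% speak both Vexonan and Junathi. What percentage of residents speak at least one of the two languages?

92.0%

Apply inclusion-exclusion:
P(at least one) = 61.8 + 50.4 − 20.2 = 92.0%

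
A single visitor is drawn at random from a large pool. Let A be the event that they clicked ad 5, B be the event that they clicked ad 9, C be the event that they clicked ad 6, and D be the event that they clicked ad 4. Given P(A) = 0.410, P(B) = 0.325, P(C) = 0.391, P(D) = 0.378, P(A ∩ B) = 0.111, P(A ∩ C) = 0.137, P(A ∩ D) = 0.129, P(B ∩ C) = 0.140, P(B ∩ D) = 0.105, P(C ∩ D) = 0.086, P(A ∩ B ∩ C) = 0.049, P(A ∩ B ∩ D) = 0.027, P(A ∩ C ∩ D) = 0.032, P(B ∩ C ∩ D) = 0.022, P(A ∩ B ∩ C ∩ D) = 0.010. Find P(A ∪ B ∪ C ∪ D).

0.916

Using inclusion–exclusion:
P(A ∪ B ∪ C ∪ D) = 0.410 + 0.325 + 0.391 + 0.378 − 0.111 − 0.137 − 0.129 − 0.140 − 0.105 − 0.086 + 0.049 + 0.027 + 0.032 + 0.022 − 0.010 = 0.916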